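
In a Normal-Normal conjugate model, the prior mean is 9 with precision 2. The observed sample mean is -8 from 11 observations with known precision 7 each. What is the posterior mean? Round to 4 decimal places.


Posterior precision = tau0 + n*tau = 2 + 11*7 = 79
Posterior mean = (tau0*mu0 + n*tau*xbar) / posterior_precision
= (2*9 + 11*7*-8) / 79
= -598 / 79 = -7.5696

-7.5696


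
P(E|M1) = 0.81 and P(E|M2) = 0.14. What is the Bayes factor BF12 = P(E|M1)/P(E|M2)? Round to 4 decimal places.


Bayes factor BF12 = P(E|M1) / P(E|M2)
= 0.81 / 0.14
= 5.7857

5.7857


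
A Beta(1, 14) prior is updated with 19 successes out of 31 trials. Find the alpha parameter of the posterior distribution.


In the Beta-Binomial conjugate update:
alpha_post = alpha_prior + successes
= 1 + 19
= 20

20


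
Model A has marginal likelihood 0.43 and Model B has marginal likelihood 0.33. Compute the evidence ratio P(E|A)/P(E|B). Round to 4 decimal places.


Evidence ratio = P(E|A) / P(E|B)
= 0.43 / 0.33
= 1.303

1.303


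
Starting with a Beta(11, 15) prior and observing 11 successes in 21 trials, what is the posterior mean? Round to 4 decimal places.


Posterior parameters: alpha = 11 + 11 = 22
beta = 15 + 10 = 25
Posterior mean = alpha / (alpha + beta) = 22 / 47
= 0.4681

0.4681


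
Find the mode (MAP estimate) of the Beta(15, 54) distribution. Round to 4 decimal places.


For Beta(a,b) with a,b > 1:
Mode = (a-1)/(a+b-2) = (15-1)/(69-2)
= 14/67 = 0.209

0.209


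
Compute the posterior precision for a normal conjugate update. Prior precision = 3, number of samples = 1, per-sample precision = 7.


tau_post = tau_0 + n * tau
= 3 + 1 * 7 = 10

10


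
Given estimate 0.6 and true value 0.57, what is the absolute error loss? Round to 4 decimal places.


Absolute error = |estimate - true|
= |0.03| = 0.03

0.03


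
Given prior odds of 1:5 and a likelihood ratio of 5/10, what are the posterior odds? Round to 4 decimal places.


Posterior odds = prior odds * LR
Prior odds = 1/5 = 0.2
LR = 5/10 = 0.5
Posterior odds = 0.2 * 0.5 = 0.1

0.1


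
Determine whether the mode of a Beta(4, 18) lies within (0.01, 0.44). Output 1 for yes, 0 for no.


First find the mode: (a-1)/(a+b-2) = 0.15
Is 0.15 in (0.01, 0.44)? 1

1


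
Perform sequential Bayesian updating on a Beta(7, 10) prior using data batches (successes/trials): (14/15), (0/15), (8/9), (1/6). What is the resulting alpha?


Accumulate successes: 23
Posterior alpha = prior alpha + sum of successes
= 7 + 23 = 30

30


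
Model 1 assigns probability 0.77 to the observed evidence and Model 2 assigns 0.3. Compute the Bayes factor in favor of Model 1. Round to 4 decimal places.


BF = P(data|M1) / P(data|M2)
= 0.77 / 0.3 = 2.5667

2.5667


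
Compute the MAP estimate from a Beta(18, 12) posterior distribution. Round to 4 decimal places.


MAP = mode of Beta distribution
= (alpha - 1)/(alpha + beta - 2)
= (18-1)/(18+12-2)
= 17/28 = 0.6071

0.6071


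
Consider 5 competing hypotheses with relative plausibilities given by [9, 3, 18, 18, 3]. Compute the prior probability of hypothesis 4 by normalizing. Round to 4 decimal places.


Sum of weights = 9 + 3 + 18 + 18 + 3 = 51
Normalized prior for H4 = 18 / 51
= 0.3529

0.3529


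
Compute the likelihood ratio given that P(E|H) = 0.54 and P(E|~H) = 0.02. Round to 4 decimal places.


LR = P(E|H) / P(E|~H)
= 0.54 / 0.02 = 27.0

27.0


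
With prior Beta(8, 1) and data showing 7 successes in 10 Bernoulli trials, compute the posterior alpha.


Conjugate update: alpha_posterior = alpha_prior + k
= 8 + 7 = 15

15


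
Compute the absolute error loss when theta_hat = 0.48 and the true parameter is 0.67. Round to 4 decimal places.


L = |theta_hat - theta_true|
= |0.48 - 0.67| = 0.19

0.19


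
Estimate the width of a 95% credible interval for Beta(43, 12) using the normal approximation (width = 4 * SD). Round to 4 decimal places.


For Beta(a,b): Var = ab/((a+b)^2(a+b+1))
Var = 0.003, SD = 0.0552
Approximate 95% CI width = 4 * 0.0552 = 0.2208

0.2208


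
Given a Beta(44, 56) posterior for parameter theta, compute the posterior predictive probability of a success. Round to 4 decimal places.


For a Beta-Bernoulli model, the predictive probability is the mean:
P(success) = 44/(44+56) = 44/100 = 0.44

0.44


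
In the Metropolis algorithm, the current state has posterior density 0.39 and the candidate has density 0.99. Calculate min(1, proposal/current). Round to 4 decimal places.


Ratio = 0.99/0.39 = 2.5385
Acceptance probability = min(1, 2.5385)
= 1.0

1.0


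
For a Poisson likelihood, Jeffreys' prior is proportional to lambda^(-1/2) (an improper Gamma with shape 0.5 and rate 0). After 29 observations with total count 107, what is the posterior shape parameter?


Jeffreys' prior for Poisson is proportional to lambda^(-1/2).
Posterior is Gamma(0.5 + S, 0 + n) = Gamma(0.5 + 107, 29).
Posterior shape = 0.5 + S = 0.5 + 107 = 107.5

107.5


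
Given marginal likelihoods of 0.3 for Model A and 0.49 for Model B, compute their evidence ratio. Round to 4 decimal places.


Ratio = ML(A) / ML(B) = 0.3/0.49
= 0.6122

0.6122


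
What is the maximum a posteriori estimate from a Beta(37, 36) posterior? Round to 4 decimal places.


The MAP estimate equals the mode of the distribution.
Mode of Beta(a,b) = (a-1)/(a+b-2)
= 36/71
= 0.507

0.507


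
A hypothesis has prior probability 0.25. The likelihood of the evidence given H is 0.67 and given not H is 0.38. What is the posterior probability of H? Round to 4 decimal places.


Using Bayes' theorem:
P(E) = 0.25 * 0.67 + 0.75 * 0.38
P(E) = 0.4525
P(H|E) = (0.25 * 0.67) / 0.4525 = 0.3702

0.3702


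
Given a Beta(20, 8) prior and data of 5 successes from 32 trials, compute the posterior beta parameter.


Number of failures = 32 - 5 = 27
Posterior beta = 8 + 27 = 35

35


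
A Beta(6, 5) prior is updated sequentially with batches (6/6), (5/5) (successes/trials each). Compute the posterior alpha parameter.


Sequential conjugate updating is equivalent to a single batch update.
Total successes across all batches = 11
alpha_posterior = alpha_prior + total_successes = 6 + 11
= 17

17


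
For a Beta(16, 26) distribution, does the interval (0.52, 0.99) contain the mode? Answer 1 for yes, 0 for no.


Mode of Beta(a,b) = (a-1)/(a+b-2)
= (16-1)/(16+26-2) = 0.375
Check: 0.52 <= 0.375 <= 0.99?
Result: 0

0


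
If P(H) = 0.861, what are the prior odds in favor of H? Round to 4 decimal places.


Prior odds = P(H) / (1 - P(H))
= 0.861 / 0.139
= 6.1942

6.1942


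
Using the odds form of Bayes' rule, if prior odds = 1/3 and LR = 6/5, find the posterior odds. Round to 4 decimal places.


Bayes' rule in odds form: posterior odds = prior odds * LR
= (1 * 6) / (3 * 5)
= 6/15 = 0.4

0.4


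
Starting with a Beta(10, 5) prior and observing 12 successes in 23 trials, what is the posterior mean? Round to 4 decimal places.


Posterior parameters: alpha = 10 + 12 = 22
beta = 5 + 11 = 16
Posterior mean = alpha / (alpha + beta) = 22 / 38
= 0.5789

0.5789


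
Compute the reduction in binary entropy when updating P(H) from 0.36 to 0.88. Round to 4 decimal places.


H_before = -p*log2(p) - (1-p)*log2(1-p) for p=0.36: 0.9427
H_after for p=0.88: 0.5294
Reduction = 0.9427 - 0.5294 = 0.4133

0.4133


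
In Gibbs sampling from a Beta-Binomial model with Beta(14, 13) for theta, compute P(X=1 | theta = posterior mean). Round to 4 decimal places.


Posterior mean = alpha/(alpha+beta) = 14/27 = 0.5185
P(X=1|theta=mean) = theta = 0.5185

0.5185


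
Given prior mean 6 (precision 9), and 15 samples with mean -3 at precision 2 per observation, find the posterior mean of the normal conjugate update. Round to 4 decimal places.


The posterior mean is a precision-weighted average of prior and data.
Post. prec. = 9 + 30 = 39
Post. mean = (54 + -90)/39 = -36/39 = -0.9231

-0.9231


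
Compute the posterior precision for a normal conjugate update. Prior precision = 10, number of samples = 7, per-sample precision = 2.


tau_post = tau_0 + n * tau
= 10 + 7 * 2 = 24

24


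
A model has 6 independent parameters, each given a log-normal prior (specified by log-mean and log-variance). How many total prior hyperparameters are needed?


Each log-normal prior needs 2 hyperparameters (log-mean and log-variance).
Total = 2 * 6 = 12

12


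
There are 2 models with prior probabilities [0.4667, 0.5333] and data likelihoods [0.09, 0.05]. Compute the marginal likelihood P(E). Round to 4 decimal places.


P(E) = sum over models of P(M_i) * P(E|M_i)
= 0.4667*0.09 + 0.5333*0.05
= 0.0687

0.0687


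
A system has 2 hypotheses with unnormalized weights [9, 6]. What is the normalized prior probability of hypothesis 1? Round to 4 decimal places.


The normalized prior is the weight divided by the total.
Total weight = 15
P(H1) = 9 / 15 = 0.6

0.6


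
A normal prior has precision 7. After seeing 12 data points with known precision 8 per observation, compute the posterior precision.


In the conjugate normal model, precisions add:
tau_posterior = tau_prior + n * tau_data
= 7 + 12*8 = 103

103


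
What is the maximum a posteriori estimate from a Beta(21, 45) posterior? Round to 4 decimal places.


The MAP estimate equals the mode of the distribution.
Mode of Beta(a,b) = (a-1)/(a+b-2)
= 20/64
= 0.3125

0.3125


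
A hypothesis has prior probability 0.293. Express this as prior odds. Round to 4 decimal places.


Odds = P(H) / P(not H) = 0.293 / 0.707
= 0.4144

0.4144


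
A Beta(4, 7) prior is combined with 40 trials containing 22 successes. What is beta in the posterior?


In conjugate updating:
beta_posterior = beta_prior + (n - k)
= 7 + (40 - 22)
= 7 + 18 = 25

25


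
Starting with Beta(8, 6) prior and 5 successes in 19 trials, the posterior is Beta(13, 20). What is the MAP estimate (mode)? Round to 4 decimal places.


The mode of Beta(a, b) when a > 1 and b > 1 is (a-1)/(a+b-2)
= (13 - 1) / (13 + 20 - 2)
= 12 / 31
= 0.3871

0.3871


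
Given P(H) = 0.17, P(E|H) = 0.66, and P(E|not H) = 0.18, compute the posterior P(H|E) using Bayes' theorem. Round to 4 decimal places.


By Bayes' theorem: P(H|E) = P(E|H)*P(H) / P(E)
P(E) = P(E|H)*P(H) + P(E|not H)*P(not H)
P(E) = 0.66*0.17 + 0.18*0.83 = 0.2616
P(H|E) = 0.66*0.17 / 0.2616 = 0.4289

0.4289


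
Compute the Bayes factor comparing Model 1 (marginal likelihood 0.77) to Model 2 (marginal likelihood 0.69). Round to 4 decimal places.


BF12 = marginal likelihood of M1 / marginal likelihood of M2
= 0.77/0.69
= 1.1159

1.1159


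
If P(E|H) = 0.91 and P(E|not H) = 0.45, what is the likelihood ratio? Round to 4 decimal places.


Likelihood ratio = P(E|H) / P(E|not H)
= 0.91 / 0.45
= 2.0222

2.0222


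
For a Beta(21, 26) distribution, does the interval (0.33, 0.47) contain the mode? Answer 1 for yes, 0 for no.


Mode of Beta(a,b) = (a-1)/(a+b-2)
= (21-1)/(21+26-2) = 0.4444
Check: 0.33 <= 0.4444 <= 0.47?
Result: 1

1


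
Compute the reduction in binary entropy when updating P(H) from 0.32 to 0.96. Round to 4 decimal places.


H_before = -p*log2(p) - (1-p)*log2(1-p) for p=0.32: 0.9044
H_after for p=0.96: 0.2423
Reduction = 0.9044 - 0.2423 = 0.6621

0.6621


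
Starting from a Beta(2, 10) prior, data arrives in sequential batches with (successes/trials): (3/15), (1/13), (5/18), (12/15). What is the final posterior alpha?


In sequential Bayesian updating, we sum all successes.
Total successes = 21
Final alpha = 2 + 21 = 23

23


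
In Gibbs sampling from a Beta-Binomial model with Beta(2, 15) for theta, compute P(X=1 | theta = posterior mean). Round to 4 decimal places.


Posterior mean = alpha/(alpha+beta) = 2/17 = 0.1176
P(X=1|theta=mean) = theta = 0.1176

0.1176


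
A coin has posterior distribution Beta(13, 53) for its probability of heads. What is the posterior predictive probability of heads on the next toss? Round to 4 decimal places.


Posterior predictive = E[theta] = alpha/(alpha+beta)
= 13/66
= 0.197

0.197


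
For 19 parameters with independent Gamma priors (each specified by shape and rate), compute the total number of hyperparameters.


A Gamma prior has 2 hyperparameters per parameter.
Total = 19 * 2 = 38

38


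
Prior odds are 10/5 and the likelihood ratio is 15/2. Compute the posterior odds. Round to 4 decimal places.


Posterior odds = prior odds * likelihood ratio
= (10/5) * (15/2)
= 150 / 10
= 15.0

15.0


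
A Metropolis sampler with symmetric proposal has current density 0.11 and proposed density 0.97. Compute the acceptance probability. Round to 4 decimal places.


For symmetric proposals, acceptance = min(1, pi(x*)/pi(x))
= min(1, 0.97/0.11)
= min(1, 8.8182) = 1.0

1.0


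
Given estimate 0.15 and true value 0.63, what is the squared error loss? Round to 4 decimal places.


Squared error = (estimate - true)^2
Difference = -0.48
Loss = -0.48^2 = 0.2304

0.2304


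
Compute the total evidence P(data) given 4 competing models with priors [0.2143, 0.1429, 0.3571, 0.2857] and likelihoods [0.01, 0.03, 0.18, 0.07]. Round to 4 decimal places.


Marginal likelihood = sum P(model_i) * P(data|model_i)
Model 1: 0.2143 * 0.01 = 0.0021
Model 2: 0.1429 * 0.03 = 0.0043
Model 3: 0.3571 * 0.18 = 0.0643
Model 4: 0.2857 * 0.07 = 0.02
Total = 0.0907

0.0907


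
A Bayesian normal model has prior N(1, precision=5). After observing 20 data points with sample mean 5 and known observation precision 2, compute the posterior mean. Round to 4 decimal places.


Posterior mean = (prior_precision * prior_mean + n * data_precision * data_mean) / (prior_precision + n * data_precision)
Numerator = 5*1 + 20*2*5 = 205
Denominator = 5 + 20*2 = 45
Posterior mean = 4.5556

4.5556


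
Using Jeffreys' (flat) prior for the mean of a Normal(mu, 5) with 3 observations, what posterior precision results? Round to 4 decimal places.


Flat prior means prior precision is 0.
Posterior precision = n / sigma^2 = 3/5 = 0.6

0.6


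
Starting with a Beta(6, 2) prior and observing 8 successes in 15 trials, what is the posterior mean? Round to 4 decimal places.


Posterior parameters: alpha = 6 + 8 = 14
beta = 2 + 7 = 9
Posterior mean = alpha / (alpha + beta) = 14 / 23
= 0.6087

0.6087


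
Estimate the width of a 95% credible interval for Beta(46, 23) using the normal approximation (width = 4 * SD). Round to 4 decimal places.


For Beta(a,b): Var = ab/((a+b)^2(a+b+1))
Var = 0.0032, SD = 0.0563
Approximate 95% CI width = 4 * 0.0563 = 0.2254

0.2254


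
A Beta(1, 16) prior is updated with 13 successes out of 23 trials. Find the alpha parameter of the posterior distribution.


In the Beta-Binomial conjugate update:
alpha_post = alpha_prior + successes
= 1 + 13
= 14

14


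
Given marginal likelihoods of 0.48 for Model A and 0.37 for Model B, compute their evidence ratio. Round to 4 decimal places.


Ratio = ML(A) / ML(B) = 0.48/0.37
= 1.2973

1.2973


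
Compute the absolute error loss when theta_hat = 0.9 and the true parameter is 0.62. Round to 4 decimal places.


L = |theta_hat - theta_true|
= |0.9 - 0.62| = 0.28

0.28


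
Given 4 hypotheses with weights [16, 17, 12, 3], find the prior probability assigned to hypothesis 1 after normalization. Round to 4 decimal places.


To normalize, divide each weight by the sum of all weights.
Sum = 48
Prior(H1) = 16/48 = 0.3333

0.3333


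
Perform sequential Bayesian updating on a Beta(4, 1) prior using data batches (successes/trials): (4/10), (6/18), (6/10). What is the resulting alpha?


Accumulate successes: 16
Posterior alpha = prior alpha + sum of successes
= 4 + 16 = 20

20


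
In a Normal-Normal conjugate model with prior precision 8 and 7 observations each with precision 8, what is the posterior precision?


Posterior precision = prior precision + n * observation precision
= 8 + 7 * 8
= 8 + 56 = 64

64


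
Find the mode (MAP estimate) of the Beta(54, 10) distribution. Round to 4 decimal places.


For Beta(a,b) with a,b > 1:
Mode = (a-1)/(a+b-2) = (54-1)/(64-2)
= 53/62 = 0.8548

0.8548


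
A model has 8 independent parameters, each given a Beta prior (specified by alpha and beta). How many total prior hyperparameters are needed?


Each Beta prior needs 2 hyperparameters (alpha and beta).
Total = 2 * 8 = 16

16


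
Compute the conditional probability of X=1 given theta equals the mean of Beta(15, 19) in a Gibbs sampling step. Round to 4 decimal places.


Mean of Beta(15, 19) = 0.4412
P(X=1 | theta=0.4412) = 0.4412

0.4412


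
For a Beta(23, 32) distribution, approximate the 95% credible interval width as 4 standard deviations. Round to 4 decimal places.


Variance of Beta(a,b) = ab / ((a+b)^2 * (a+b+1))
= 23*32 / ((55)^2 * 56)
= 0.0043
SD = sqrt(0.0043) = 0.0659
Width = 4 * SD = 0.2637

0.2637


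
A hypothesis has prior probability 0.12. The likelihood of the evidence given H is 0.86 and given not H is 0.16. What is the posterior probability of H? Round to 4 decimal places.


Using Bayes' theorem:
P(E) = 0.12 * 0.86 + 0.88 * 0.16
P(E) = 0.244
P(H|E) = (0.12 * 0.86) / 0.244 = 0.423

0.423


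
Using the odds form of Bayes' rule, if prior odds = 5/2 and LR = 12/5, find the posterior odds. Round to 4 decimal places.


Bayes' rule in odds form: posterior odds = prior odds * LR
= (5 * 12) / (2 * 5)
= 60/10 = 6.0

6.0


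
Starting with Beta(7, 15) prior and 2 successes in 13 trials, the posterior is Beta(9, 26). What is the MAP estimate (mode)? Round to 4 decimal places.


The mode of Beta(a, b) when a > 1 and b > 1 is (a-1)/(a+b-2)
= (9 - 1) / (9 + 26 - 2)
= 8 / 33
= 0.2424

0.2424


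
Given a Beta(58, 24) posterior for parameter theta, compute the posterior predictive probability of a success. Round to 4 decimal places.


For a Beta-Bernoulli model, the predictive probability is the mean:
P(success) = 58/(58+24) = 58/82 = 0.7073

0.7073


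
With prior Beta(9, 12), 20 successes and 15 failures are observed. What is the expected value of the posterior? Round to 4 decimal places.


Posterior = Beta(29, 27)
E[theta] = alpha/(alpha+beta)
= 29/56 = 0.5179

0.5179


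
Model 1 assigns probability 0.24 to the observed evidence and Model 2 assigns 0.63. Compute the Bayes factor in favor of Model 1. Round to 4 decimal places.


BF = P(data|M1) / P(data|M2)
= 0.24 / 0.63 = 0.381

0.381


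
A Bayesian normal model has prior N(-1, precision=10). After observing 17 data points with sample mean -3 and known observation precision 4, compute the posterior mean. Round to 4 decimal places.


Posterior mean = (prior_precision * prior_mean + n * data_precision * data_mean) / (prior_precision + n * data_precision)
Numerator = 10*-1 + 17*4*-3 = -214
Denominator = 10 + 17*4 = 78
Posterior mean = -2.7436

-2.7436


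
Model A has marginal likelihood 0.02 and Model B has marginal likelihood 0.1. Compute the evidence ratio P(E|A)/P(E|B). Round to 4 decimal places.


Evidence ratio = P(E|A) / P(E|B)
= 0.02 / 0.1
= 0.2

0.2


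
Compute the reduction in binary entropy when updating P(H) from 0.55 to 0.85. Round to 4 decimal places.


H_before = -p*log2(p) - (1-p)*log2(1-p) for p=0.55: 0.9928
H_after for p=0.85: 0.6098
Reduction = 0.9928 - 0.6098 = 0.3829

0.3829


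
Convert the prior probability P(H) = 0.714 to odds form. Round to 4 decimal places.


P(not H) = 1 - 0.714 = 0.286
Odds = 0.714 / 0.286 = 2.4965

2.4965


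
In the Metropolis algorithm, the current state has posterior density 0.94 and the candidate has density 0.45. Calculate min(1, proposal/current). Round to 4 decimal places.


Ratio = 0.45/0.94 = 0.4787
Acceptance probability = min(1, 0.4787)
= 0.4787

0.4787


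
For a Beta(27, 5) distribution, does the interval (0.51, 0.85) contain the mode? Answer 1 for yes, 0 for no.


Mode of Beta(a,b) = (a-1)/(a+b-2)
= (27-1)/(27+5-2) = 0.8667
Check: 0.51 <= 0.8667 <= 0.85?
Result: 0

0


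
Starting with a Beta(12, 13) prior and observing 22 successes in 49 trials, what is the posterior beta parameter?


Posterior beta = prior beta + failures
Failures = 49 - 22 = 27
beta_post = 13 + 27 = 40

40


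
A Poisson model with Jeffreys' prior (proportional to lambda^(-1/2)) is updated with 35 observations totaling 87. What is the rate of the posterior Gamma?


Posterior = Gamma(0.5 + S, n)
= Gamma(0.5 + 87, 35)
Posterior rate = 0 + n = 35

35.0


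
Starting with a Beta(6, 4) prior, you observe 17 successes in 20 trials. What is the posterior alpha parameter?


For a Beta-Binomial conjugate model:
Posterior alpha = prior alpha + number of successes
= 6 + 17 = 23

23


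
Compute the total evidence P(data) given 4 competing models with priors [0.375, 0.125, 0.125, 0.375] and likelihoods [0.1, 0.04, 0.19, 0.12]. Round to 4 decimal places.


Marginal likelihood = sum P(model_i) * P(data|model_i)
Model 1: 0.375 * 0.1 = 0.0375
Model 2: 0.125 * 0.04 = 0.005
Model 3: 0.125 * 0.19 = 0.0238
Model 4: 0.375 * 0.12 = 0.045
Total = 0.1113

0.1113


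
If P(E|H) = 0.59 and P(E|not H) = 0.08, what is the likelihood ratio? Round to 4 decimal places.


Likelihood ratio = P(E|H) / P(E|not H)
= 0.59 / 0.08
= 7.375

7.375


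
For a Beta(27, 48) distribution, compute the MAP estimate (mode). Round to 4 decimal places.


MAP = mode = (a-1)/(a+b-2)
= (27-1)/(27+48-2)
= 26/73 = 0.3562

0.3562


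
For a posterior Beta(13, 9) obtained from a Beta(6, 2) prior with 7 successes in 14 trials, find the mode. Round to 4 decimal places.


Mode = (alpha - 1) / (alpha + beta - 2)
= 12 / 20
= 0.6

0.6


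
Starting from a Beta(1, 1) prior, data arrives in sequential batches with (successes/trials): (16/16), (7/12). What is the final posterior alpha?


In sequential Bayesian updating, we sum all successes.
Total successes = 23
Final alpha = 1 + 23 = 24

24


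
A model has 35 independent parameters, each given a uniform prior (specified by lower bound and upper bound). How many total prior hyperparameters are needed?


Each uniform prior needs 2 hyperparameters (lower bound and upper bound).
Total = 2 * 35 = 70

70


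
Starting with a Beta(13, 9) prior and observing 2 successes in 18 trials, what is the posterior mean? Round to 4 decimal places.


Posterior parameters: alpha = 13 + 2 = 15
beta = 9 + 16 = 25
Posterior mean = alpha / (alpha + beta) = 15 / 40
= 0.375

0.375


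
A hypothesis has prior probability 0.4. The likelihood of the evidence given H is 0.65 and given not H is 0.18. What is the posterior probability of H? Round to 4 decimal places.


Using Bayes' theorem:
P(E) = 0.4 * 0.65 + 0.6 * 0.18
P(E) = 0.368
P(H|E) = (0.4 * 0.65) / 0.368 = 0.7065

0.7065


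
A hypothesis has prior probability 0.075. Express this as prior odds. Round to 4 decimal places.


Odds = P(H) / P(not H) = 0.075 / 0.925
= 0.0811

0.0811


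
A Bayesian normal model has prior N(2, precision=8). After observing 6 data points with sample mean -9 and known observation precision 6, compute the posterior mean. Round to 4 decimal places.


Posterior mean = (prior_precision * prior_mean + n * data_precision * data_mean) / (prior_precision + n * data_precision)
Numerator = 8*2 + 6*6*-9 = -308
Denominator = 8 + 6*6 = 44
Posterior mean = -7.0

-7.0


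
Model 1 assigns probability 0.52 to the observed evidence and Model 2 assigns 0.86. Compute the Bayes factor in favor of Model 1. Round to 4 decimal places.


BF = P(data|M1) / P(data|M2)
= 0.52 / 0.86 = 0.6047

0.6047


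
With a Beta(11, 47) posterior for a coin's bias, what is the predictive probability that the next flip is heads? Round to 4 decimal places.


The predictive probability equals the posterior mean.
P(next = heads) = alpha / (alpha + beta)
= 11 / 58 = 0.1897

0.1897


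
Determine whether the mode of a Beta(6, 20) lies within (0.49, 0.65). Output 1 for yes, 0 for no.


First find the mode: (a-1)/(a+b-2) = 0.2083
Is 0.2083 in (0.49, 0.65)? 0

0


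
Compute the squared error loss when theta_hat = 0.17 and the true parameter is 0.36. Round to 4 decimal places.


L = (theta_hat - theta_true)^2
= (0.17 - 0.36)^2
= -0.19^2 = 0.0361

0.0361


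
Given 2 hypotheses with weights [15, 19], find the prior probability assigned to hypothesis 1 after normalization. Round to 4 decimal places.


To normalize, divide each weight by the sum of all weights.
Sum = 34
Prior(H1) = 15/34 = 0.4412

0.4412


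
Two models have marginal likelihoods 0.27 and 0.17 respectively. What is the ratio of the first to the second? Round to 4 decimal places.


Evidence ratio = 0.27 / 0.17
= 1.5882

1.5882


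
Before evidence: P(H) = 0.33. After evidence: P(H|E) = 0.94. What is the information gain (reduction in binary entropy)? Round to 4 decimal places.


Prior entropy = 0.9149
Posterior entropy = 0.3274
Information gain = 0.9149 - 0.3274 = 0.5875

0.5875


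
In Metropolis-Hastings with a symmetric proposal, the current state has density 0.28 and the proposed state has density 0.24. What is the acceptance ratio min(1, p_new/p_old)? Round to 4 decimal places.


Ratio = p_new / p_old = 0.24 / 0.28 = 0.8571
Acceptance = min(1, 0.8571) = 0.8571

0.8571


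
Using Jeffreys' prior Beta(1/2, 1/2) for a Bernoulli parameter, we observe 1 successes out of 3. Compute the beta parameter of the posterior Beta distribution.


Conjugate update: Beta(0.5 + k, 0.5 + n - k).
k = 1, n - k = 2
Posterior beta = 0.5 + (n - k) = 0.5 + 2 = 2.5

2.5


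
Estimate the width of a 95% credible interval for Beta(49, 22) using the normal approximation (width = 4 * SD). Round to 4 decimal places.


For Beta(a,b): Var = ab/((a+b)^2(a+b+1))
Var = 0.003, SD = 0.0545
Approximate 95% CI width = 4 * 0.0545 = 0.218

0.218


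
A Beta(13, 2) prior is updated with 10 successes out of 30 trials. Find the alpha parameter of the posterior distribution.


In the Beta-Binomial conjugate update:
alpha_post = alpha_prior + successes
= 13 + 10
= 23

23


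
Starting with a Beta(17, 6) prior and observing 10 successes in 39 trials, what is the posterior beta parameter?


Posterior beta = prior beta + failures
Failures = 39 - 10 = 29
beta_post = 6 + 29 = 35

35


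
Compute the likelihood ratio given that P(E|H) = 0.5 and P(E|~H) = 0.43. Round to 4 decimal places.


LR = P(E|H) / P(E|~H)
= 0.5 / 0.43 = 1.1628

1.1628


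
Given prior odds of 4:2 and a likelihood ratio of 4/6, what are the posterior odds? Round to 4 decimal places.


Posterior odds = prior odds * LR
Prior odds = 4/2 = 2.0
LR = 4/6 = 0.6667
Posterior odds = 2.0 * 0.6667 = 1.3333

1.3333


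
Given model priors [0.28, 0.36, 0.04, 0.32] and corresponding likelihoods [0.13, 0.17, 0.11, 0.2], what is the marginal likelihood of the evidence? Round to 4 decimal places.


P(E) = sum_i P(M_i) P(E|M_i)
= 0.0364 + 0.0612 + 0.0044 + 0.064
= 0.166

0.166


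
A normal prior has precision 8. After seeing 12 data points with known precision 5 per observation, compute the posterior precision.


In the conjugate normal model, precisions add:
tau_posterior = tau_prior + n * tau_data
= 8 + 12*5 = 68

68


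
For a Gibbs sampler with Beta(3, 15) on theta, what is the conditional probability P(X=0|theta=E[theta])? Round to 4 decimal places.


E[theta] = 3/(3+15) = 0.1667
P(X=0|theta) = 1 - theta = 0.8333

0.8333


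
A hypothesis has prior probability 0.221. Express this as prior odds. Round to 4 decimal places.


Odds = P(H) / P(not H) = 0.221 / 0.779
= 0.2837

0.2837


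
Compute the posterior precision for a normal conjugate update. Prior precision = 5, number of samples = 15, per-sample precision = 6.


tau_post = tau_0 + n * tau
= 5 + 15 * 6 = 95

95


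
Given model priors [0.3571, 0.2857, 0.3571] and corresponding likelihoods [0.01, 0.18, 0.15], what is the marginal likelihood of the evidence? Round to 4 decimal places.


P(E) = sum_i P(M_i) P(E|M_i)
= 0.0036 + 0.0514 + 0.0536
= 0.1086

0.1086


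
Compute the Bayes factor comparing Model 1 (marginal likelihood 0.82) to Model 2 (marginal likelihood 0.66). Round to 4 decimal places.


BF12 = marginal likelihood of M1 / marginal likelihood of M2
= 0.82/0.66
= 1.2424

1.2424


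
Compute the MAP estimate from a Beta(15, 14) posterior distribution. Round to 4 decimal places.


MAP = mode of Beta distribution
= (alpha - 1)/(alpha + beta - 2)
= (15-1)/(15+14-2)
= 14/27 = 0.5185

0.5185


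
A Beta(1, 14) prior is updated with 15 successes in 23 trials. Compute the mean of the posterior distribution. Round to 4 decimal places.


After update: Beta(16, 22)
Mean = 16 / (16 + 22) = 16 / 38
= 0.4211

0.4211


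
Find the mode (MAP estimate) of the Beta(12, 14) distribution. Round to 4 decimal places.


For Beta(a,b) with a,b > 1:
Mode = (a-1)/(a+b-2) = (12-1)/(26-2)
= 11/24 = 0.4583

0.4583


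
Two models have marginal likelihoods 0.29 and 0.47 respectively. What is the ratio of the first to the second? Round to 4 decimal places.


Evidence ratio = 0.29 / 0.47
= 0.617

0.617


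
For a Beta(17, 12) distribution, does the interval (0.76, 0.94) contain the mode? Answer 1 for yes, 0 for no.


Mode of Beta(a,b) = (a-1)/(a+b-2)
= (17-1)/(17+12-2) = 0.5926
Check: 0.76 <= 0.5926 <= 0.94?
Result: 0

0


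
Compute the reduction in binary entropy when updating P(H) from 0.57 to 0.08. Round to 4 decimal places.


H_before = -p*log2(p) - (1-p)*log2(1-p) for p=0.57: 0.9858
H_after for p=0.08: 0.4022
Reduction = 0.9858 - 0.4022 = 0.5836

0.5836


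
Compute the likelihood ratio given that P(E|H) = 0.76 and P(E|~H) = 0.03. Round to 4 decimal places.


LR = P(E|H) / P(E|~H)
= 0.76 / 0.03 = 25.3333

25.3333


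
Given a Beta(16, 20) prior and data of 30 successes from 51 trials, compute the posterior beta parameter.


Number of failures = 51 - 30 = 21
Posterior beta = 20 + 21 = 41

41


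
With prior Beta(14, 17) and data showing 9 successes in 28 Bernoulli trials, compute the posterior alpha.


Conjugate update: alpha_posterior = alpha_prior + k
= 14 + 9 = 23

23


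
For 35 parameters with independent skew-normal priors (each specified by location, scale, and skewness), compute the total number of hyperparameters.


A skew-normal prior has 3 hyperparameters per parameter.
Total = 35 * 3 = 105

105


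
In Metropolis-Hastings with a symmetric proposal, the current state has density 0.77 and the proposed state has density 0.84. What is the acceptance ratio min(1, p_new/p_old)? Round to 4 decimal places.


Ratio = p_new / p_old = 0.84 / 0.77 = 1.0909
Acceptance = min(1, 1.0909) = 1.0

1.0


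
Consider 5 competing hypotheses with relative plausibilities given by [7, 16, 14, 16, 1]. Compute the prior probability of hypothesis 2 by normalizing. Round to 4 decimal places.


Sum of weights = 7 + 16 + 14 + 16 + 1 = 54
Normalized prior for H2 = 16 / 54
= 0.2963

0.2963


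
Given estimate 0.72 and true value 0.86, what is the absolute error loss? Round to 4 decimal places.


Absolute error = |estimate - true|
= |-0.14| = 0.14

0.14


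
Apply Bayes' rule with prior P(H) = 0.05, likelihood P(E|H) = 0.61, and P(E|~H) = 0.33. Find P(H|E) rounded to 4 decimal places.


Step 1: Compute marginal P(E) = P(E|H)P(H) + P(E|~H)P(~H)
= 0.61*0.05 + 0.33*0.95 = 0.344
Step 2: P(H|E) = P(E|H)P(H)/P(E) = 0.0305/0.344
= 0.0887

0.0887


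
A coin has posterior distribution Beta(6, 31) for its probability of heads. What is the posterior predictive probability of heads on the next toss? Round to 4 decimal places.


Posterior predictive = E[theta] = alpha/(alpha+beta)
= 6/37
= 0.1622

0.1622


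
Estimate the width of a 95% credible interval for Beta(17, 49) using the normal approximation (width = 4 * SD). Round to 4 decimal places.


For Beta(a,b): Var = ab/((a+b)^2(a+b+1))
Var = 0.0029, SD = 0.0534
Approximate 95% CI width = 4 * 0.0534 = 0.2137

0.2137


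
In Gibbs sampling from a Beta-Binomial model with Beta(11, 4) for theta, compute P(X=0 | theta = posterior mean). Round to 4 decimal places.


Posterior mean = alpha/(alpha+beta) = 11/15 = 0.7333
P(X=0|theta=mean) = 1 - theta = 0.2667

0.2667


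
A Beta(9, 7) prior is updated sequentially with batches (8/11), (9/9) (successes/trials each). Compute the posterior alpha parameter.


Sequential conjugate updating is equivalent to a single batch update.
Total successes across all batches = 17
alpha_posterior = alpha_prior + total_successes = 9 + 17
= 26

26


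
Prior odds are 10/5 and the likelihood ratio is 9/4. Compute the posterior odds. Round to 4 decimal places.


Posterior odds = prior odds * likelihood ratio
= (10/5) * (9/4)
= 90 / 20
= 4.5

4.5


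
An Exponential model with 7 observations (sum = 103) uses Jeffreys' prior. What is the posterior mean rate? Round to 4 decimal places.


Posterior Gamma(7, 103)
E[lambda] = 7/103 = 0.068

0.068


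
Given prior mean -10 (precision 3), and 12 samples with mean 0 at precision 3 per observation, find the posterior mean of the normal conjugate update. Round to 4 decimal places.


The posterior mean is a precision-weighted average of prior and data.
Post. prec. = 3 + 36 = 39
Post. mean = (-30 + 0)/39 = -30/39 = -0.7692

-0.7692


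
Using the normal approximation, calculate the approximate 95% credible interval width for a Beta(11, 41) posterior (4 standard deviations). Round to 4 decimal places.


Var(Beta) = 11*41/(52^2 * 53) = 0.0031
SD = 0.0561
Width ~ 4*SD = 0.2244

0.2244


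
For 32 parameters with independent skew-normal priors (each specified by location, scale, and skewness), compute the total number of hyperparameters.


A skew-normal prior has 3 hyperparameters per parameter.
Total = 32 * 3 = 96

96


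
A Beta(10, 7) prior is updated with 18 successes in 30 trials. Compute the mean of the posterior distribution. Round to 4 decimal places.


After update: Beta(28, 19)
Mean = 28 / (28 + 19) = 28 / 47
= 0.5957

0.5957


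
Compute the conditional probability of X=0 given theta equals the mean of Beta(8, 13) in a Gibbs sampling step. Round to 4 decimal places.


Mean of Beta(8, 13) = 0.381
P(X=0 | theta=0.381) = 0.619

0.619


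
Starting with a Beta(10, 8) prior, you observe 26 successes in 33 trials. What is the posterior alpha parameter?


For a Beta-Binomial conjugate model:
Posterior alpha = prior alpha + number of successes
= 10 + 26 = 36

36


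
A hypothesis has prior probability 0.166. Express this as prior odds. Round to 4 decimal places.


Odds = P(H) / P(not H) = 0.166 / 0.834
= 0.199

0.199


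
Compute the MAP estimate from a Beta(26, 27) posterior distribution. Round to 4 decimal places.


MAP = mode of Beta distribution
= (alpha - 1)/(alpha + beta - 2)
= (26-1)/(26+27-2)
= 25/51 = 0.4902

0.4902


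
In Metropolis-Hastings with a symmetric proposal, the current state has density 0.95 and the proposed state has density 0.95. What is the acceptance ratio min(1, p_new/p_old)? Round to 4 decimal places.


Ratio = p_new / p_old = 0.95 / 0.95 = 1.0
Acceptance = min(1, 1.0) = 1.0

1.0


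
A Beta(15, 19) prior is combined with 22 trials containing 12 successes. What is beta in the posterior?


In conjugate updating:
beta_posterior = beta_prior + (n - k)
= 19 + (22 - 12)
= 19 + 10 = 29

29


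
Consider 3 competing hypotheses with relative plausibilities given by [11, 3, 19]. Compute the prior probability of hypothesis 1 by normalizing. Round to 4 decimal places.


Sum of weights = 11 + 3 + 19 = 33
Normalized prior for H1 = 11 / 33
= 0.3333

0.3333


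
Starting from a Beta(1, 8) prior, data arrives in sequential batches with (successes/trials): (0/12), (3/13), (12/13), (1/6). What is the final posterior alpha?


In sequential Bayesian updating, we sum all successes.
Total successes = 16
Final alpha = 1 + 16 = 17

17


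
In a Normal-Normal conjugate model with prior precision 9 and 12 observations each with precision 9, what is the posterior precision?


Posterior precision = prior precision + n * observation precision
= 9 + 12 * 9
= 9 + 108 = 117

117


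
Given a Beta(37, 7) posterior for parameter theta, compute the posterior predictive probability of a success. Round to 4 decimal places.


For a Beta-Bernoulli model, the predictive probability is the mean:
P(success) = 37/(37+7) = 37/44 = 0.8409

0.8409


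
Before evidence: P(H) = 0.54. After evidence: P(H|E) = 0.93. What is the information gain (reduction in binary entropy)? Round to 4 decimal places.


Prior entropy = 0.9954
Posterior entropy = 0.3659
Information gain = 0.9954 - 0.3659 = 0.6295

0.6295


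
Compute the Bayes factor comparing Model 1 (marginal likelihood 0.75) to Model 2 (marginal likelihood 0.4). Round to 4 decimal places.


BF12 = marginal likelihood of M1 / marginal likelihood of M2
= 0.75/0.4
= 1.875

1.875


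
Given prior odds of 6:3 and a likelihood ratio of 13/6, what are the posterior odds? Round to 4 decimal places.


Posterior odds = prior odds * LR
Prior odds = 6/3 = 2.0
LR = 13/6 = 2.1667
Posterior odds = 2.0 * 2.1667 = 4.3333

4.3333


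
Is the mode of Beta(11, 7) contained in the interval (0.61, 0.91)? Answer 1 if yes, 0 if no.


Mode = (a-1)/(a+b-2) = 10/16 = 0.625
Interval: (0.61, 0.91)
Contains mode? 1

1


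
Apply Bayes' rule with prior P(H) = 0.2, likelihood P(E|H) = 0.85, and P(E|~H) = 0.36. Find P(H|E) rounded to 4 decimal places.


Step 1: Compute marginal P(E) = P(E|H)P(H) + P(E|~H)P(~H)
= 0.85*0.2 + 0.36*0.8 = 0.458
Step 2: P(H|E) = P(E|H)P(H)/P(E) = 0.17/0.458
= 0.3712

0.3712


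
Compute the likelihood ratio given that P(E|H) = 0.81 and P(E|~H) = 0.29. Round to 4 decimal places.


LR = P(E|H) / P(E|~H)
= 0.81 / 0.29 = 2.7931

2.7931


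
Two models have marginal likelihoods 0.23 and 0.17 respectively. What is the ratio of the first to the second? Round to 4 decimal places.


Evidence ratio = 0.23 / 0.17
= 1.3529

1.3529


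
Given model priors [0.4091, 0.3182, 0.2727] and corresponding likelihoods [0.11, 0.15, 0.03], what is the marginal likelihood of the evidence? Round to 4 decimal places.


P(E) = sum_i P(M_i) P(E|M_i)
= 0.045 + 0.0477 + 0.0082
= 0.1009

0.1009


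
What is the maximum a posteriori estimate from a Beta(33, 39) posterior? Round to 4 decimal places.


The MAP estimate equals the mode of the distribution.
Mode of Beta(a,b) = (a-1)/(a+b-2)
= 32/70
= 0.4571

0.4571


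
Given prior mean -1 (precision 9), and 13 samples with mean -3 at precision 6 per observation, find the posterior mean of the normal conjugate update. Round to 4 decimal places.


The posterior mean is a precision-weighted average of prior and data.
Post. prec. = 9 + 78 = 87
Post. mean = (-9 + -234)/87 = -243/87 = -2.7931

-2.7931


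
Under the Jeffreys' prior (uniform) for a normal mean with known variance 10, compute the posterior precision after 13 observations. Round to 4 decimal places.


Prior precision = 0 (flat prior).
Post. prec. = 0 + n/var = 13/10 = 1.3

1.3


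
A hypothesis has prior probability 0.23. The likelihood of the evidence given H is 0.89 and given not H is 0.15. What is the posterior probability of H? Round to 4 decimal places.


Using Bayes' theorem:
P(E) = 0.23 * 0.89 + 0.77 * 0.15
P(E) = 0.3202
P(H|E) = (0.23 * 0.89) / 0.3202 = 0.6393

0.6393


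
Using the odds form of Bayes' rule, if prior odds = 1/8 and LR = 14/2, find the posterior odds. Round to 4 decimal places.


Bayes' rule in odds form: posterior odds = prior odds * LR
= (1 * 14) / (8 * 2)
= 14/16 = 0.875

0.875


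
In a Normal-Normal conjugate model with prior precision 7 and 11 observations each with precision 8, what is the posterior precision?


Posterior precision = prior precision + n * observation precision
= 7 + 11 * 8
= 7 + 88 = 95

95
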